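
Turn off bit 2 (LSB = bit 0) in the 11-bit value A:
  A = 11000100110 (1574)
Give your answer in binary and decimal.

Mask = ~(1 << 2) = 11111111011
Bit 2 of A is 1, so AND-ing with the mask clears it to 0.
  11000100110
& 11111111011
-------------
  11000100010

Answer: 11000100010 (1570)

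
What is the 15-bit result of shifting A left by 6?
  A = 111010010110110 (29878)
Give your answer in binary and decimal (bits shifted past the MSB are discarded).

Shift left by 6: drop the top 6 bit(s), append 6 zero(s) on the right.
  111010010110110  ->  discard [111010], keep [010110110], append 000000
= 010110110000000

Answer: 010110110000000 (11648)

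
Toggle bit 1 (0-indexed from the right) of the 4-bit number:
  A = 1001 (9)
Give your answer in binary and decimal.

Mask = 1 << 1 = 0010
Bit 1 of A is 0; XOR with the mask flips it to 1.
  1001
^ 0010
------
  1011

Answer: 1011 (11)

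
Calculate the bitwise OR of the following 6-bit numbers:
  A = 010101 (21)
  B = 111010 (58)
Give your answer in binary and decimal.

Apply | to each column (1 where either bit is 1):
  010101
| 111010
--------
  111111

Answer: 111111 (63)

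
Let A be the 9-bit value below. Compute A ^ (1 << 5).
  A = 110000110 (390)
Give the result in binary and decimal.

Mask = 1 << 5 = 000100000
Bit 5 of A is 0; XOR with the mask flips it to 1.
  110000110
^ 000100000
-----------
  110100110

Answer: 110100110 (422)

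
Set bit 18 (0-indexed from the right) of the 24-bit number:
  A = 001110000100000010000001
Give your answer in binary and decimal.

Mask = 1 << 18 = 000001000000000000000000
Bit 18 of A is 0, so OR-ing with the mask flips it to 1.
  001110000100000010000001
| 000001000000000000000000
--------------------------
  001111000100000010000001

Answer: 001111000100000010000001 (3948673)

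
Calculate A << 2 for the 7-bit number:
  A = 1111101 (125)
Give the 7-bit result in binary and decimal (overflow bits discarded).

Shift left by 2: drop the top 2 bit(s), append 2 zero(s) on the right.
  1111101  ->  discard [11], keep [11101], append 00
= 1110100

Answer: 1110100 (116)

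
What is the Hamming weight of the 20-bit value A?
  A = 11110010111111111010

11110010111111111010
1-bits at positions (from bit 0 = LSB): 1, 3, 4, 5, 6, 7, 8, 9, 10, 11, 13, 16, 17, 18, 19
Count = 15

Answer: 15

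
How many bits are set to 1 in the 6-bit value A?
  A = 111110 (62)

111110
1-bits at positions (from bit 0 = LSB): 1, 2, 3, 4, 5
Count = 5

Answer: 5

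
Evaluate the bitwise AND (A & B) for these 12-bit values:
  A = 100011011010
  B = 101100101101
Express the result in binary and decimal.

Apply & to each column (1 only where both bits are 1):
  100011011010
& 101100101101
--------------
  100000001000

Answer: 100000001000 (2056)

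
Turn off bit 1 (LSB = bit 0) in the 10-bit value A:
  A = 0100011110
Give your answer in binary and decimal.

Mask = ~(1 << 1) = 1111111101
Bit 1 of A is 1, so AND-ing with the mask clears it to 0.
  0100011110
& 1111111101
------------
  0100011100

Answer: 0100011100 (284)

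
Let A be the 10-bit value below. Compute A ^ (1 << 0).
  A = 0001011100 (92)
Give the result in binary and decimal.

Mask = 1 << 0 = 0000000001
Bit 0 of A is 0; XOR with the mask flips it to 1.
  0001011100
^ 0000000001
------------
  0001011101

Answer: 0001011101 (93)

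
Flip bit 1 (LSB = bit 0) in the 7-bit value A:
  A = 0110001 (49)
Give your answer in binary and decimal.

Mask = 1 << 1 = 0000010
Bit 1 of A is 0; XOR with the mask flips it to 1.
  0110001
^ 0000010
---------
  0110011

Answer: 0110011 (51)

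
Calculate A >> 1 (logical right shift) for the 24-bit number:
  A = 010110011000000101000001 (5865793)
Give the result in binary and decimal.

Logical shift right by 1: drop the bottom 1 bit(s), prepend 1 zero(s) on the left.
  010110011000000101000001  ->  keep [01011001100000010100000], discard [1], prepend 0
= 001011001100000010100000

Answer: 001011001100000010100000 (2932896)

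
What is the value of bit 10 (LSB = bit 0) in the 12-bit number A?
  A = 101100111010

Bit 10 is the 11th from the right.
  101100111010
   ^
That bit is 0.

Answer: 0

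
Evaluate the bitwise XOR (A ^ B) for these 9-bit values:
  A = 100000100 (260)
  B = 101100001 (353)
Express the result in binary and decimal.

Apply ^ to each column (1 where bits differ):
  100000100
^ 101100001
-----------
  001100101

Answer: 001100101 (101)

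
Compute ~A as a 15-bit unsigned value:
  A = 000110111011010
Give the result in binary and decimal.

Flip each bit (0->1, 1->0):
  000110111011010
  111001000100101

Answer: 111001000100101 (29221)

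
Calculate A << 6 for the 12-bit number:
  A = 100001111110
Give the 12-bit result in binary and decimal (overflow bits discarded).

Shift left by 6: drop the top 6 bit(s), append 6 zero(s) on the right.
  100001111110  ->  discard [100001], keep [111110], append 000000
= 111110000000

Answer: 111110000000 (3968)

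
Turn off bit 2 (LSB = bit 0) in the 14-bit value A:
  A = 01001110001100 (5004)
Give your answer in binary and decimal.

Mask = ~(1 << 2) = 11111111111011
Bit 2 of A is 1, so AND-ing with the mask clears it to 0.
  01001110001100
& 11111111111011
----------------
  01001110001000

Answer: 01001110001000 (5000)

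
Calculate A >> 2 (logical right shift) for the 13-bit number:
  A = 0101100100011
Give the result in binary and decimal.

Logical shift right by 2: drop the bottom 2 bit(s), prepend 2 zero(s) on the left.
  0101100100011  ->  keep [01011001000], discard [11], prepend 00
= 0001011001000

Answer: 0001011001000 (712)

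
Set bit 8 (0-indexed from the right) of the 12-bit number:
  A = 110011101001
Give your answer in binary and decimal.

Mask = 1 << 8 = 000100000000
Bit 8 of A is 0, so OR-ing with the mask flips it to 1.
  110011101001
| 000100000000
--------------
  110111101001

Answer: 110111101001 (3561)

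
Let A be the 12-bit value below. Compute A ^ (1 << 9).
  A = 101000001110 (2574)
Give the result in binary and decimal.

Mask = 1 << 9 = 001000000000
Bit 9 of A is 1; XOR with the mask flips it to 0.
  101000001110
^ 001000000000
--------------
  100000001110

Answer: 100000001110 (2062)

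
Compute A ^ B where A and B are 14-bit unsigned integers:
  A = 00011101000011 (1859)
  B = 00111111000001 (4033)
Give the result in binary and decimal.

Apply ^ to each column (1 where bits differ):
  00011101000011
^ 00111111000001
----------------
  00100010000010

Answer: 00100010000010 (2178)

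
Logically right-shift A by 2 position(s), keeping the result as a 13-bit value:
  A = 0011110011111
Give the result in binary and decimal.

Logical shift right by 2: drop the bottom 2 bit(s), prepend 2 zero(s) on the left.
  0011110011111  ->  keep [00111100111], discard [11], prepend 00
= 0000111100111

Answer: 0000111100111 (487)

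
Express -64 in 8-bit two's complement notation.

1. Binary of +64:  01000000
2. Invert bits:     10111111
3. Add 1:           11000000

Answer: 11000000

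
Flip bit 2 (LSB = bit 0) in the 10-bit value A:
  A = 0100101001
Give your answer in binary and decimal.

Mask = 1 << 2 = 0000000100
Bit 2 of A is 0; XOR with the mask flips it to 1.
  0100101001
^ 0000000100
------------
  0100101101

Answer: 0100101101 (301)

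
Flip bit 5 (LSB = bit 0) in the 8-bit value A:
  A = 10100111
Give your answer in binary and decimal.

Mask = 1 << 5 = 00100000
Bit 5 of A is 1; XOR with the mask flips it to 0.
  10100111
^ 00100000
----------
  10000111

Answer: 10000111 (135)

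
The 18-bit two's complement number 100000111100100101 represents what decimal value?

MSB is 1, so the value is negative. Find the magnitude:
1. Invert bits:  011111000011011010
2. Add 1:        011111000011011011  = 127195
3. Apply sign:   -127195

Answer: -127195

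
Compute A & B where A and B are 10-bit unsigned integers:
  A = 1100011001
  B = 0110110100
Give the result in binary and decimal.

Apply & to each column (1 only where both bits are 1):
  1100011001
& 0110110100
------------
  0100010000

Answer: 0100010000 (272)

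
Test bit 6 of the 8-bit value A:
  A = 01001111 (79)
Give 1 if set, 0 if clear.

Bit 6 is the 7th from the right.
  01001111
   ^
That bit is 1.

Answer: 1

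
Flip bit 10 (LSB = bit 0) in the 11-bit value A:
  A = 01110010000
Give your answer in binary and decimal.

Mask = 1 << 10 = 10000000000
Bit 10 of A is 0; XOR with the mask flips it to 1.
  01110010000
^ 10000000000
-------------
  11110010000

Answer: 11110010000 (1936)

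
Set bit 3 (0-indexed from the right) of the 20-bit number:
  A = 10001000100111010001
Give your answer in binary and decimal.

Mask = 1 << 3 = 00000000000000001000
Bit 3 of A is 0, so OR-ing with the mask flips it to 1.
  10001000100111010001
| 00000000000000001000
----------------------
  10001000100111011001

Answer: 10001000100111011001 (559577)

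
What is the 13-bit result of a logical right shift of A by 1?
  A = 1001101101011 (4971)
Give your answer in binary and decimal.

Logical shift right by 1: drop the bottom 1 bit(s), prepend 1 zero(s) on the left.
  1001101101011  ->  keep [100110110101], discard [1], prepend 0
= 0100110110101

Answer: 0100110110101 (2485)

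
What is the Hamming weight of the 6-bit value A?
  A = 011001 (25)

011001
1-bits at positions (from bit 0 = LSB): 0, 3, 4
Count = 3

Answer: 3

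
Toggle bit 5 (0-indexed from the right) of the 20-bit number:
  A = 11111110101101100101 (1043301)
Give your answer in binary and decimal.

Mask = 1 << 5 = 00000000000000100000
Bit 5 of A is 1; XOR with the mask flips it to 0.
  11111110101101100101
^ 00000000000000100000
----------------------
  11111110101101000101

Answer: 11111110101101000101 (1043269)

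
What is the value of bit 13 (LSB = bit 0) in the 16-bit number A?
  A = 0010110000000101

Bit 13 is the 14th from the right.
  0010110000000101
    ^
That bit is 1.

Answer: 1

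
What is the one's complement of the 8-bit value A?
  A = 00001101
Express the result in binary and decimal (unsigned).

Flip each bit (0->1, 1->0):
  00001101
  11110010

Answer: 11110010 (242)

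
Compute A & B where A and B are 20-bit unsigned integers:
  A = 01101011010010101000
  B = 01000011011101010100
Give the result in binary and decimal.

Apply & to each column (1 only where both bits are 1):
  01101011010010101000
& 01000011011101010100
----------------------
  01000011010000000000

Answer: 01000011010000000000 (275456)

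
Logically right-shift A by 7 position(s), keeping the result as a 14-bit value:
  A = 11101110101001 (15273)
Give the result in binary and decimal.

Logical shift right by 7: drop the bottom 7 bit(s), prepend 7 zero(s) on the left.
  11101110101001  ->  keep [1110111], discard [0101001], prepend 0000000
= 00000001110111

Answer: 00000001110111 (119)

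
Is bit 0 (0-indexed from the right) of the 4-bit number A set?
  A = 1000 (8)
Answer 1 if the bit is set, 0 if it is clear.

Bit 0 is the 1st from the right.
  1000
     ^
That bit is 0.

Answer: 0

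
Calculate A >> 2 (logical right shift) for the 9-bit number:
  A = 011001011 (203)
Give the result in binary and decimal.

Logical shift right by 2: drop the bottom 2 bit(s), prepend 2 zero(s) on the left.
  011001011  ->  keep [0110010], discard [11], prepend 00
= 000110010

Answer: 000110010 (50)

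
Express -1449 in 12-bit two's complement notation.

1. Binary of +1449:  010110101001
2. Invert bits:     101001010110
3. Add 1:           101001010111

Answer: 101001010111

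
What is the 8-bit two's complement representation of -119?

1. Binary of +119:  01110111
2. Invert bits:     10001000
3. Add 1:           10001001

Answer: 10001001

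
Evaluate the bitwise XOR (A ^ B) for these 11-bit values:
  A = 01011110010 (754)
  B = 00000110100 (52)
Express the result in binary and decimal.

Apply ^ to each column (1 where bits differ):
  01011110010
^ 00000110100
-------------
  01011000110

Answer: 01011000110 (710)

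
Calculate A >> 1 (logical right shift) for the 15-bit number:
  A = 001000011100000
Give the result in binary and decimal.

Logical shift right by 1: drop the bottom 1 bit(s), prepend 1 zero(s) on the left.
  001000011100000  ->  keep [00100001110000], discard [0], prepend 0
= 000100001110000

Answer: 000100001110000 (2160)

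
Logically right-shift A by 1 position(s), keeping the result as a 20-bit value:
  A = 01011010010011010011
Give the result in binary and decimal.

Logical shift right by 1: drop the bottom 1 bit(s), prepend 1 zero(s) on the left.
  01011010010011010011  ->  keep [0101101001001101001], discard [1], prepend 0
= 00101101001001101001

Answer: 00101101001001101001 (184937)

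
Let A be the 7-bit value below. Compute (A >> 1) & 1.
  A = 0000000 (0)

Bit 1 is the 2nd from the right.
  0000000
       ^
That bit is 0.

Answer: 0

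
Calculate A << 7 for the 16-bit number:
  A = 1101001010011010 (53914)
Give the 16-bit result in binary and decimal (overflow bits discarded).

Shift left by 7: drop the top 7 bit(s), append 7 zero(s) on the right.
  1101001010011010  ->  discard [1101001], keep [010011010], append 0000000
= 0100110100000000

Answer: 0100110100000000 (19712)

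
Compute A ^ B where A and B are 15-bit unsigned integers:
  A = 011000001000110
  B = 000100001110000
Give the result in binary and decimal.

Apply ^ to each column (1 where bits differ):
  011000001000110
^ 000100001110000
-----------------
  011100000110110

Answer: 011100000110110 (14390)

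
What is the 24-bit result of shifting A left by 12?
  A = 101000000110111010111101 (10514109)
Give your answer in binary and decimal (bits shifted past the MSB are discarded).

Shift left by 12: drop the top 12 bit(s), append 12 zero(s) on the right.
  101000000110111010111101  ->  discard [101000000110], keep [111010111101], append 000000000000
= 111010111101000000000000

Answer: 111010111101000000000000 (15454208)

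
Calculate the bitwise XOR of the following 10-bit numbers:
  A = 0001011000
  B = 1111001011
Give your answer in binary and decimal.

Apply ^ to each column (1 where bits differ):
  0001011000
^ 1111001011
------------
  1110010011

Answer: 1110010011 (915)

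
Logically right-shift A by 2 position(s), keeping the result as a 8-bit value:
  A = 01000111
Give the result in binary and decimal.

Logical shift right by 2: drop the bottom 2 bit(s), prepend 2 zero(s) on the left.
  01000111  ->  keep [010001], discard [11], prepend 00
= 00010001

Answer: 00010001 (17)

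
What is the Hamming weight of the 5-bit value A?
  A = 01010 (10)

01010
1-bits at positions (from bit 0 = LSB): 1, 3
Count = 2

Answer: 2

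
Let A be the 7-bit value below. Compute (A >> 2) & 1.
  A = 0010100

Bit 2 is the 3rd from the right.
  0010100
      ^
That bit is 1.

Answer: 1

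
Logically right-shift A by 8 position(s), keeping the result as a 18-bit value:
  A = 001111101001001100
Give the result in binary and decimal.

Logical shift right by 8: drop the bottom 8 bit(s), prepend 8 zero(s) on the left.
  001111101001001100  ->  keep [0011111010], discard [01001100], prepend 00000000
= 000000000011111010

Answer: 000000000011111010 (250)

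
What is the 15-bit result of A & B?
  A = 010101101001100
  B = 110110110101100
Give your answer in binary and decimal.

Apply & to each column (1 only where both bits are 1):
  010101101001100
& 110110110101100
-----------------
  010100100001100

Answer: 010100100001100 (10508)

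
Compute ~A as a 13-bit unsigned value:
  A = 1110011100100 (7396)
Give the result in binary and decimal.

Flip each bit (0->1, 1->0):
  1110011100100
  0001100011011

Answer: 0001100011011 (795)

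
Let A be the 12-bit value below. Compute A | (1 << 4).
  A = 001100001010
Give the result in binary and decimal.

Mask = 1 << 4 = 000000010000
Bit 4 of A is 0, so OR-ing with the mask flips it to 1.
  001100001010
| 000000010000
--------------
  001100011010

Answer: 001100011010 (794)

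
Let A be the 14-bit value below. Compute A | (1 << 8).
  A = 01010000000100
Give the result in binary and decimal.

Mask = 1 << 8 = 00000100000000
Bit 8 of A is 0, so OR-ing with the mask flips it to 1.
  01010000000100
| 00000100000000
----------------
  01010100000100

Answer: 01010100000100 (5380)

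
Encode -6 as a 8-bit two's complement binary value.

1. Binary of +6:  00000110
2. Invert bits:     11111001
3. Add 1:           11111010

Answer: 11111010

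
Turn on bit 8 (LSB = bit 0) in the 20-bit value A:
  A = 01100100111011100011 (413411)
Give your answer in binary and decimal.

Mask = 1 << 8 = 00000000000100000000
Bit 8 of A is 0, so OR-ing with the mask flips it to 1.
  01100100111011100011
| 00000000000100000000
----------------------
  01100100111111100011

Answer: 01100100111111100011 (413667)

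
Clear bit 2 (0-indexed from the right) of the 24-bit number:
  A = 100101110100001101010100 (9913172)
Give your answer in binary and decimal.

Mask = ~(1 << 2) = 111111111111111111111011
Bit 2 of A is 1, so AND-ing with the mask clears it to 0.
  100101110100001101010100
& 111111111111111111111011
--------------------------
  100101110100001101010000

Answer: 100101110100001101010000 (9913168)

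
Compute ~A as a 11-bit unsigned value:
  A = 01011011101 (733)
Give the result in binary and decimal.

Flip each bit (0->1, 1->0):
  01011011101
  10100100010

Answer: 10100100010 (1314)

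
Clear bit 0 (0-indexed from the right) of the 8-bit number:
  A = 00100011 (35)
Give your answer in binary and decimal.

Mask = ~(1 << 0) = 11111110
Bit 0 of A is 1, so AND-ing with the mask clears it to 0.
  00100011
& 11111110
----------
  00100010

Answer: 00100010 (34)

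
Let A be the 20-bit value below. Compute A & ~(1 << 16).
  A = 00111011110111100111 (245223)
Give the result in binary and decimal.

Mask = ~(1 << 16) = 11101111111111111111
Bit 16 of A is 1, so AND-ing with the mask clears it to 0.
  00111011110111100111
& 11101111111111111111
----------------------
  00101011110111100111

Answer: 00101011110111100111 (179687)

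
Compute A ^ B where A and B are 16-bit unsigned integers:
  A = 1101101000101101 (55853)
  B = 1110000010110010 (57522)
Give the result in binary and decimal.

Apply ^ to each column (1 where bits differ):
  1101101000101101
^ 1110000010110010
------------------
  0011101010011111

Answer: 0011101010011111 (15007)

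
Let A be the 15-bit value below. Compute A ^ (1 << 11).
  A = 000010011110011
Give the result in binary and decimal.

Mask = 1 << 11 = 000100000000000
Bit 11 of A is 0; XOR with the mask flips it to 1.
  000010011110011
^ 000100000000000
-----------------
  000110011110011

Answer: 000110011110011 (3315)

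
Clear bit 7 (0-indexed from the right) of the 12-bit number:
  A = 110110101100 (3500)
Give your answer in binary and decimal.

Mask = ~(1 << 7) = 111101111111
Bit 7 of A is 1, so AND-ing with the mask clears it to 0.
  110110101100
& 111101111111
--------------
  110100101100

Answer: 110100101100 (3372)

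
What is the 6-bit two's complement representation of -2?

1. Binary of +2:  000010
2. Invert bits:     111101
3. Add 1:           111110

Answer: 111110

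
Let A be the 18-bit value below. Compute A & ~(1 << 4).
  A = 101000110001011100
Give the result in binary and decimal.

Mask = ~(1 << 4) = 111111111111101111
Bit 4 of A is 1, so AND-ing with the mask clears it to 0.
  101000110001011100
& 111111111111101111
--------------------
  101000110001001100

Answer: 101000110001001100 (166988)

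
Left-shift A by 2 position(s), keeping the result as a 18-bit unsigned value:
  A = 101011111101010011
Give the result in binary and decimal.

Shift left by 2: drop the top 2 bit(s), append 2 zero(s) on the right.
  101011111101010011  ->  discard [10], keep [1011111101010011], append 00
= 101111110101001100

Answer: 101111110101001100 (195916)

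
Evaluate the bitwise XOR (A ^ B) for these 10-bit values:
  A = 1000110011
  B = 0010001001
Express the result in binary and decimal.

Apply ^ to each column (1 where bits differ):
  1000110011
^ 0010001001
------------
  1010111010

Answer: 1010111010 (698)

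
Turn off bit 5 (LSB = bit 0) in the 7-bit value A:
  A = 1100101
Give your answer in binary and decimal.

Mask = ~(1 << 5) = 1011111
Bit 5 of A is 1, so AND-ing with the mask clears it to 0.
  1100101
& 1011111
---------
  1000101

Answer: 1000101 (69)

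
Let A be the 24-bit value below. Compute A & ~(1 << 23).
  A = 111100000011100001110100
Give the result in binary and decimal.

Mask = ~(1 << 23) = 011111111111111111111111
Bit 23 of A is 1, so AND-ing with the mask clears it to 0.
  111100000011100001110100
& 011111111111111111111111
--------------------------
  011100000011100001110100

Answer: 011100000011100001110100 (7354484)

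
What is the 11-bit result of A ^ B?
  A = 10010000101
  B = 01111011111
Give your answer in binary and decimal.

Apply ^ to each column (1 where bits differ):
  10010000101
^ 01111011111
-------------
  11101011010

Answer: 11101011010 (1882)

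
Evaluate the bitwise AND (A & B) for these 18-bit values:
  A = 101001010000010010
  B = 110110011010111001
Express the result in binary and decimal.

Apply & to each column (1 only where both bits are 1):
  101001010000010010
& 110110011010111001
--------------------
  100000010000010000

Answer: 100000010000010000 (132112)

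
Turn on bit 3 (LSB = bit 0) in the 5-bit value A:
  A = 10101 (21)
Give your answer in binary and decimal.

Mask = 1 << 3 = 01000
Bit 3 of A is 0, so OR-ing with the mask flips it to 1.
  10101
| 01000
-------
  11101

Answer: 11101 (29)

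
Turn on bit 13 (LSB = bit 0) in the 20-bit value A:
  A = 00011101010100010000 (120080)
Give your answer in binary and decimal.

Mask = 1 << 13 = 00000010000000000000
Bit 13 of A is 0, so OR-ing with the mask flips it to 1.
  00011101010100010000
| 00000010000000000000
----------------------
  00011111010100010000

Answer: 00011111010100010000 (128272)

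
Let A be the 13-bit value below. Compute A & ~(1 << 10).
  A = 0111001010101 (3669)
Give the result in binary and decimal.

Mask = ~(1 << 10) = 1101111111111
Bit 10 of A is 1, so AND-ing with the mask clears it to 0.
  0111001010101
& 1101111111111
---------------
  0101001010101

Answer: 0101001010101 (2645)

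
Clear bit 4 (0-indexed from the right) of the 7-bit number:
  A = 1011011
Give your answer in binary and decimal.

Mask = ~(1 << 4) = 1101111
Bit 4 of A is 1, so AND-ing with the mask clears it to 0.
  1011011
& 1101111
---------
  1001011

Answer: 1001011 (75)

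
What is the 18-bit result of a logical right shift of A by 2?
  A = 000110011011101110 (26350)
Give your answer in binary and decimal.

Logical shift right by 2: drop the bottom 2 bit(s), prepend 2 zero(s) on the left.
  000110011011101110  ->  keep [0001100110111011], discard [10], prepend 00
= 000001100110111011

Answer: 000001100110111011 (6587)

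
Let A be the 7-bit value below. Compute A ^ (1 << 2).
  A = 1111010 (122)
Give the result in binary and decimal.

Mask = 1 << 2 = 0000100
Bit 2 of A is 0; XOR with the mask flips it to 1.
  1111010
^ 0000100
---------
  1111110

Answer: 1111110 (126)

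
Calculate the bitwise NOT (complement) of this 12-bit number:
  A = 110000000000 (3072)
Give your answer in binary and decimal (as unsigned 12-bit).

Flip each bit (0->1, 1->0):
  110000000000
  001111111111

Answer: 001111111111 (1023)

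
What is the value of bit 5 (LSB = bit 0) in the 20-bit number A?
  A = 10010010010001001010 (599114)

Bit 5 is the 6th from the right.
  10010010010001001010
                ^
That bit is 0.

Answer: 0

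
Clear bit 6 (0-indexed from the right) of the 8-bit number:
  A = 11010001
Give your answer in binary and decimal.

Mask = ~(1 << 6) = 10111111
Bit 6 of A is 1, so AND-ing with the mask clears it to 0.
  11010001
& 10111111
----------
  10010001

Answer: 10010001 (145)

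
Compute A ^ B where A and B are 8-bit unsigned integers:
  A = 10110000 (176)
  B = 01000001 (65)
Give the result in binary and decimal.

Apply ^ to each column (1 where bits differ):
  10110000
^ 01000001
----------
  11110001

Answer: 11110001 (241)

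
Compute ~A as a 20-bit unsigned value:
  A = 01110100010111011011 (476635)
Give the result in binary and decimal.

Flip each bit (0->1, 1->0):
  01110100010111011011
  10001011101000100100

Answer: 10001011101000100100 (571940)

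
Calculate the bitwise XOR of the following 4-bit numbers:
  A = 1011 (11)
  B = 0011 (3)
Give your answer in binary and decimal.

Apply ^ to each column (1 where bits differ):
  1011
^ 0011
------
  1000

Answer: 1000 (8)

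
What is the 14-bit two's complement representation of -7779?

1. Binary of +7779:  01111001100011
2. Invert bits:     10000110011100
3. Add 1:           10000110011101

Answer: 10000110011101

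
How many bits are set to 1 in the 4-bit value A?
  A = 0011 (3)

0011
1-bits at positions (from bit 0 = LSB): 0, 1
Count = 2

Answer: 2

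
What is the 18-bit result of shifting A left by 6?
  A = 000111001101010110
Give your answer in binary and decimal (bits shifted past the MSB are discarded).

Shift left by 6: drop the top 6 bit(s), append 6 zero(s) on the right.
  000111001101010110  ->  discard [000111], keep [001101010110], append 000000
= 001101010110000000

Answer: 001101010110000000 (54656)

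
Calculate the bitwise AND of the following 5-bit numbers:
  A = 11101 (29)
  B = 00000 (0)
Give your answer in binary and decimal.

Apply & to each column (1 only where both bits are 1):
  11101
& 00000
-------
  00000

Answer: 00000 (0)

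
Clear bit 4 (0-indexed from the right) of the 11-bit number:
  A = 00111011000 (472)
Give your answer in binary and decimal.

Mask = ~(1 << 4) = 11111101111
Bit 4 of A is 1, so AND-ing with the mask clears it to 0.
  00111011000
& 11111101111
-------------
  00111001000

Answer: 00111001000 (456)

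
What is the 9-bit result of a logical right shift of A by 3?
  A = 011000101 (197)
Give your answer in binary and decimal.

Logical shift right by 3: drop the bottom 3 bit(s), prepend 3 zero(s) on the left.
  011000101  ->  keep [011000], discard [101], prepend 000
= 000011000

Answer: 000011000 (24)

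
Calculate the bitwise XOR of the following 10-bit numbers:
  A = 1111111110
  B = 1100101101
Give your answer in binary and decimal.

Apply ^ to each column (1 where bits differ):
  1111111110
^ 1100101101
------------
  0011010011

Answer: 0011010011 (211)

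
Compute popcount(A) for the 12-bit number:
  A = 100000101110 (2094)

100000101110
1-bits at positions (from bit 0 = LSB): 1, 2, 3, 5, 11
Count = 5

Answer: 5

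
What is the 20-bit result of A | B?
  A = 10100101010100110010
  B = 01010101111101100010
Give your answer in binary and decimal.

Apply | to each column (1 where either bit is 1):
  10100101010100110010
| 01010101111101100010
----------------------
  11110101111101110010

Answer: 11110101111101110010 (1007474)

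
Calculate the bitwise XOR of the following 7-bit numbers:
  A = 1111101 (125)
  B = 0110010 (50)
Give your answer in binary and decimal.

Apply ^ to each column (1 where bits differ):
  1111101
^ 0110010
---------
  1001111

Answer: 1001111 (79)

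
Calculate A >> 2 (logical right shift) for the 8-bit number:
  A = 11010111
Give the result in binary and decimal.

Logical shift right by 2: drop the bottom 2 bit(s), prepend 2 zero(s) on the left.
  11010111  ->  keep [110101], discard [11], prepend 00
= 00110101

Answer: 00110101 (53)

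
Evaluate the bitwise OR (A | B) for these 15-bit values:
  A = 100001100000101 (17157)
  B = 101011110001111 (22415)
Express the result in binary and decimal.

Apply | to each column (1 where either bit is 1):
  100001100000101
| 101011110001111
-----------------
  101011110001111

Answer: 101011110001111 (22415)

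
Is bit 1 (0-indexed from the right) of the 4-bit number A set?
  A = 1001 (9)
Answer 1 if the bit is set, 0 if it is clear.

Bit 1 is the 2nd from the right.
  1001
    ^
That bit is 0.

Answer: 0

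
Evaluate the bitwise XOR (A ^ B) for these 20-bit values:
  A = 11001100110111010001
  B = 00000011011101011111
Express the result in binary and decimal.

Apply ^ to each column (1 where bits differ):
  11001100110111010001
^ 00000011011101011111
----------------------
  11001111101010001110

Answer: 11001111101010001110 (850574)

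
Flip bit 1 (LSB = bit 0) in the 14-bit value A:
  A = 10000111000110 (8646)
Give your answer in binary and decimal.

Mask = 1 << 1 = 00000000000010
Bit 1 of A is 1; XOR with the mask flips it to 0.
  10000111000110
^ 00000000000010
----------------
  10000111000100

Answer: 10000111000100 (8644)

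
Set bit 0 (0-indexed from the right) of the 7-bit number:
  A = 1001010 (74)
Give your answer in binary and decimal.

Mask = 1 << 0 = 0000001
Bit 0 of A is 0, so OR-ing with the mask flips it to 1.
  1001010
| 0000001
---------
  1001011

Answer: 1001011 (75)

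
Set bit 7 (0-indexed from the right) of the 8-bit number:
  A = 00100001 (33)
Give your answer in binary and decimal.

Mask = 1 << 7 = 10000000
Bit 7 of A is 0, so OR-ing with the mask flips it to 1.
  00100001
| 10000000
----------
  10100001

Answer: 10100001 (161)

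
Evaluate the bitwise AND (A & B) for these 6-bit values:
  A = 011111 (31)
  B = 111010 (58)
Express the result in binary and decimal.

Apply & to each column (1 only where both bits are 1):
  011111
& 111010
--------
  011010

Answer: 011010 (26)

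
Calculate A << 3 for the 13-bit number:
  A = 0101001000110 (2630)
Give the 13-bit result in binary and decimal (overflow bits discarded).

Shift left by 3: drop the top 3 bit(s), append 3 zero(s) on the right.
  0101001000110  ->  discard [010], keep [1001000110], append 000
= 1001000110000

Answer: 1001000110000 (4656)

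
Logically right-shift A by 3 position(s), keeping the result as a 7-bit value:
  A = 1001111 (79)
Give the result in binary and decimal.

Logical shift right by 3: drop the bottom 3 bit(s), prepend 3 zero(s) on the left.
  1001111  ->  keep [1001], discard [111], prepend 000
= 0001001

Answer: 0001001 (9)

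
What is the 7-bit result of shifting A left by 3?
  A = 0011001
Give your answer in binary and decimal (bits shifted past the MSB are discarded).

Shift left by 3: drop the top 3 bit(s), append 3 zero(s) on the right.
  0011001  ->  discard [001], keep [1001], append 000
= 1001000

Answer: 1001000 (72)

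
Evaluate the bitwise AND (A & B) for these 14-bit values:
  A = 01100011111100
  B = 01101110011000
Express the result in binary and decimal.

Apply & to each column (1 only where both bits are 1):
  01100011111100
& 01101110011000
----------------
  01100010011000

Answer: 01100010011000 (6296)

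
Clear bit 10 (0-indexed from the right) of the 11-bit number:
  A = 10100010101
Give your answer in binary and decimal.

Mask = ~(1 << 10) = 01111111111
Bit 10 of A is 1, so AND-ing with the mask clears it to 0.
  10100010101
& 01111111111
-------------
  00100010101

Answer: 00100010101 (277)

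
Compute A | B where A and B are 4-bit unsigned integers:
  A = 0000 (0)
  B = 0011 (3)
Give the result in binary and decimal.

Apply | to each column (1 where either bit is 1):
  0000
| 0011
------
  0011

Answer: 0011 (3)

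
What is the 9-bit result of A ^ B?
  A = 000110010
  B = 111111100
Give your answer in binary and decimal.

Apply ^ to each column (1 where bits differ):
  000110010
^ 111111100
-----------
  111001110

Answer: 111001110 (462)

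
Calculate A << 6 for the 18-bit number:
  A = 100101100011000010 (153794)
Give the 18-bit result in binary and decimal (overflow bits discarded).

Shift left by 6: drop the top 6 bit(s), append 6 zero(s) on the right.
  100101100011000010  ->  discard [100101], keep [100011000010], append 000000
= 100011000010000000

Answer: 100011000010000000 (143488)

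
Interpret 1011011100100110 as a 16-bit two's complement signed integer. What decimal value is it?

MSB is 1, so the value is negative. Find the magnitude:
1. Invert bits:  0100100011011001
2. Add 1:        0100100011011010  = 18650
3. Apply sign:   -18650

Answer: -18650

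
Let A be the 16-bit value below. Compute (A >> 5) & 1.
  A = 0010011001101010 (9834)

Bit 5 is the 6th from the right.
  0010011001101010
            ^
That bit is 1.

Answer: 1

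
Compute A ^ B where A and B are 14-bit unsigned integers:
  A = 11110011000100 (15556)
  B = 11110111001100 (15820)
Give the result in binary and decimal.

Apply ^ to each column (1 where bits differ):
  11110011000100
^ 11110111001100
----------------
  00000100001000

Answer: 00000100001000 (264)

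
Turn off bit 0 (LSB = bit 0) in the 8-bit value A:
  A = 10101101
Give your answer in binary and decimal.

Mask = ~(1 << 0) = 11111110
Bit 0 of A is 1, so AND-ing with the mask clears it to 0.
  10101101
& 11111110
----------
  10101100

Answer: 10101100 (172)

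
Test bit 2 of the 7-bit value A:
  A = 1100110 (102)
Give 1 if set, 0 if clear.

Bit 2 is the 3rd from the right.
  1100110
      ^
That bit is 1.

Answer: 1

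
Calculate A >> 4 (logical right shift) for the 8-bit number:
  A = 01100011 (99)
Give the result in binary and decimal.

Logical shift right by 4: drop the bottom 4 bit(s), prepend 4 zero(s) on the left.
  01100011  ->  keep [0110], discard [0011], prepend 0000
= 00000110

Answer: 00000110 (6)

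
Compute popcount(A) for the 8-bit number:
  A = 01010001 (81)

01010001
1-bits at positions (from bit 0 = LSB): 0, 4, 6
Count = 3

Answer: 3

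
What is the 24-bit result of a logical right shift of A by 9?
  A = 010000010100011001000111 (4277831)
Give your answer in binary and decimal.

Logical shift right by 9: drop the bottom 9 bit(s), prepend 9 zero(s) on the left.
  010000010100011001000111  ->  keep [010000010100011], discard [001000111], prepend 000000000
= 000000000010000010100011

Answer: 000000000010000010100011 (8355)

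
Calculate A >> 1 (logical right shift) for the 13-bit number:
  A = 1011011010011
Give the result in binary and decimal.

Logical shift right by 1: drop the bottom 1 bit(s), prepend 1 zero(s) on the left.
  1011011010011  ->  keep [101101101001], discard [1], prepend 0
= 0101101101001

Answer: 0101101101001 (2921)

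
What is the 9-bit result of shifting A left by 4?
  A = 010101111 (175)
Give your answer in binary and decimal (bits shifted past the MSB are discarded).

Shift left by 4: drop the top 4 bit(s), append 4 zero(s) on the right.
  010101111  ->  discard [0101], keep [01111], append 0000
= 011110000

Answer: 011110000 (240)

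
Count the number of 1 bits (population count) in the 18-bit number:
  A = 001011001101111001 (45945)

001011001101111001
1-bits at positions (from bit 0 = LSB): 0, 3, 4, 5, 6, 8, 9, 12, 13, 15
Count = 10

Answer: 10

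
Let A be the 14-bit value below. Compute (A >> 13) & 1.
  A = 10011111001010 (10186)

Bit 13 is the 14th from the right.
  10011111001010
  ^
That bit is 1.

Answer: 1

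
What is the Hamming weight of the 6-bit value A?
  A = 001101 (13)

001101
1-bits at positions (from bit 0 = LSB): 0, 2, 3
Count = 3

Answer: 3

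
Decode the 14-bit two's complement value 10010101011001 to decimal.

MSB is 1, so the value is negative. Find the magnitude:
1. Invert bits:  01101010100110
2. Add 1:        01101010100111  = 6823
3. Apply sign:   -6823

Answer: -6823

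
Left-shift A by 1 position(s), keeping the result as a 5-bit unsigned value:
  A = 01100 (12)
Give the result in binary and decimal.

Shift left by 1: drop the top 1 bit(s), append 1 zero(s) on the right.
  01100  ->  discard [0], keep [1100], append 0
= 11000

Answer: 11000 (24)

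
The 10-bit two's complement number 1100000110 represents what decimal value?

MSB is 1, so the value is negative. Find the magnitude:
1. Invert bits:  0011111001
2. Add 1:        0011111010  = 250
3. Apply sign:   -250

Answer: -250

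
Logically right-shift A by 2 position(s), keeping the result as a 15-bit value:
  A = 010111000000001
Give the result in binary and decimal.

Logical shift right by 2: drop the bottom 2 bit(s), prepend 2 zero(s) on the left.
  010111000000001  ->  keep [0101110000000], discard [01], prepend 00
= 000101110000000

Answer: 000101110000000 (2944)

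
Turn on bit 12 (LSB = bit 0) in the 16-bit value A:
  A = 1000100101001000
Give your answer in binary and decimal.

Mask = 1 << 12 = 0001000000000000
Bit 12 of A is 0, so OR-ing with the mask flips it to 1.
  1000100101001000
| 0001000000000000
------------------
  1001100101001000

Answer: 1001100101001000 (39240)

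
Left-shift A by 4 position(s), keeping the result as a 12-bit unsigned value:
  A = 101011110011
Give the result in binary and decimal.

Shift left by 4: drop the top 4 bit(s), append 4 zero(s) on the right.
  101011110011  ->  discard [1010], keep [11110011], append 0000
= 111100110000

Answer: 111100110000 (3888)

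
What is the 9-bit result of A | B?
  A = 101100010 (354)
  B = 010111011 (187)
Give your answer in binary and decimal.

Apply | to each column (1 where either bit is 1):
  101100010
| 010111011
-----------
  111111011

Answer: 111111011 (507)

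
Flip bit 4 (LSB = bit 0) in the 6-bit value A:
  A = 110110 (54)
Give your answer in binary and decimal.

Mask = 1 << 4 = 010000
Bit 4 of A is 1; XOR with the mask flips it to 0.
  110110
^ 010000
--------
  100110

Answer: 100110 (38)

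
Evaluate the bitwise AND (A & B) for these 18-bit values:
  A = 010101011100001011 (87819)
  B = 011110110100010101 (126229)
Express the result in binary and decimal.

Apply & to each column (1 only where both bits are 1):
  010101011100001011
& 011110110100010101
--------------------
  010100010100000001

Answer: 010100010100000001 (83201)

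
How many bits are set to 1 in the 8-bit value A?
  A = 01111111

01111111
1-bits at positions (from bit 0 = LSB): 0, 1, 2, 3, 4, 5, 6
Count = 7

Answer: 7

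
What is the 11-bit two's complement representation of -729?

1. Binary of +729:  01011011001
2. Invert bits:     10100100110
3. Add 1:           10100100111

Answer: 10100100111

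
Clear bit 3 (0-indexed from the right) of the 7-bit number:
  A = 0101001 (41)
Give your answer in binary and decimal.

Mask = ~(1 << 3) = 1110111
Bit 3 of A is 1, so AND-ing with the mask clears it to 0.
  0101001
& 1110111
---------
  0100001

Answer: 0100001 (33)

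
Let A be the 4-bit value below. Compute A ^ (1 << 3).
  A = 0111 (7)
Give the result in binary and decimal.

Mask = 1 << 3 = 1000
Bit 3 of A is 0; XOR with the mask flips it to 1.
  0111
^ 1000
------
  1111

Answer: 1111 (15)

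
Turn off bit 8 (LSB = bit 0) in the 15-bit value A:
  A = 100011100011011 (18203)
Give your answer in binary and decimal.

Mask = ~(1 << 8) = 111111011111111
Bit 8 of A is 1, so AND-ing with the mask clears it to 0.
  100011100011011
& 111111011111111
-----------------
  100011000011011

Answer: 100011000011011 (17947)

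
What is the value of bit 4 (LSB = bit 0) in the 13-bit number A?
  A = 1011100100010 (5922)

Bit 4 is the 5th from the right.
  1011100100010
          ^
That bit is 0.

Answer: 0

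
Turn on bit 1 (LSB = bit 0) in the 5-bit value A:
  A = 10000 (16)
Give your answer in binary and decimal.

Mask = 1 << 1 = 00010
Bit 1 of A is 0, so OR-ing with the mask flips it to 1.
  10000
| 00010
-------
  10010

Answer: 10010 (18)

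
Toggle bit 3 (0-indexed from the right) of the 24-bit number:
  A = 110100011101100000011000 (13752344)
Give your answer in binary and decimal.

Mask = 1 << 3 = 000000000000000000001000
Bit 3 of A is 1; XOR with the mask flips it to 0.
  110100011101100000011000
^ 000000000000000000001000
--------------------------
  110100011101100000010000

Answer: 110100011101100000010000 (13752336)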